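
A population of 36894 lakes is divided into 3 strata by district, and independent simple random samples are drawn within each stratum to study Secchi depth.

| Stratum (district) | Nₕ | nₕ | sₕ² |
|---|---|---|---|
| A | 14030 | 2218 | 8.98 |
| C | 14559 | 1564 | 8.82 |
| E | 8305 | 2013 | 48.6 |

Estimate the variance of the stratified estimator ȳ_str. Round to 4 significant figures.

0.002204

Var(ȳ_str) = Σₕ Wₕ²(1 − fₕ)sₕ²/nₕ with Wₕ = Nₕ/N, N = 36894.
A: Wₕ = 0.38027864; term = 0.38027864²·(1 − 0.15808981)·8.98/2218 = 4.9292905 × 10^-4.
C: Wₕ = 0.39461701; term = 0.39461701²·(1 − 0.10742496)·8.82/1564 = 7.8384137 × 10^-4.
E: Wₕ = 0.22510435; term = 0.22510435²·(1 − 0.24238411)·48.6/2013 = 9.268498 × 10^-4.
Sum = 0.0022036202.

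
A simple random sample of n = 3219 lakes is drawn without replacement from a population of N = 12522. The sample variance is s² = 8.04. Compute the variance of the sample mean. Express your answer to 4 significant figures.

Under SRS without replacement, Var(ȳ) = (1 − f)·s²/n with f = n/N = 3219/12522 = 0.25706756.
Var(ȳ) = (1 − 0.25706756)·8.04/3219 = 0.74293244·0.0024976701 = 0.0018556001.

0.001856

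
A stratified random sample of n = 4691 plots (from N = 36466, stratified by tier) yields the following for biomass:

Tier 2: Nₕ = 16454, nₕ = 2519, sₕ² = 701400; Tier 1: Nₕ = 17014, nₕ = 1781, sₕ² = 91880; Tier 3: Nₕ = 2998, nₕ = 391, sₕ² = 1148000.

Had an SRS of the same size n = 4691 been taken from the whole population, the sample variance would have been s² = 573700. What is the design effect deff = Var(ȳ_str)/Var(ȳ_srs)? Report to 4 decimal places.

Var(ȳ_str) = Σ Wₕ²(1−fₕ)sₕ²/nₕ with Wₕ = Nₕ/36466:
  Tier 2: (16454/36466)²·(1−2519/16454)·701400/2519 = 48.010895
  Tier 1: (17014/36466)²·(1−1781/17014)·91880/1781 = 10.054783
  Tier 3: (2998/36466)²·(1−391/2998)·1148000/391 = 17.25685
  → Var(ȳ_str) = 75.322528.
Var(ȳ_srs) = (1 − 4691/36466)·573700/4691 = 106.56555.
deff = 75.322528 / 106.56555 = 0.7068.

0.7068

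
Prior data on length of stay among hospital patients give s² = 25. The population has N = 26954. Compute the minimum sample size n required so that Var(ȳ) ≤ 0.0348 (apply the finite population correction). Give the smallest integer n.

700

Without fpc, n₀ = s²/D = 25/0.0348 = 718.3908.
With fpc, (1 − n/N)·s²/n ≤ D requires n ≥ n₀/(1 + n₀/N) = 718.3908/(1 + 718.3908/26954) = 699.7410.
Rounding up, n = 700.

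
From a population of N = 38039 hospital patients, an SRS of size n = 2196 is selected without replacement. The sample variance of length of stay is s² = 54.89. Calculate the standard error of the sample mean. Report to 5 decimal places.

0.15347

Under SRS without replacement, Var(ȳ) = (1 − f)·s²/n with f = n/N = 2196/38039 = 0.05773022.
Var(ȳ) = (1 − 0.05773022)·54.89/2196 = 0.94226978·0.024995446 = 0.023552454.
SE(ȳ) = √(0.023552454) = 0.15347.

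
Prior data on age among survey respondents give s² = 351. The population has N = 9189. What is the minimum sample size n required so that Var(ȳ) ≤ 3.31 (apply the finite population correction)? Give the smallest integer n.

105

Without fpc, n₀ = s²/D = 351/3.31 = 106.0423.
With fpc, (1 − n/N)·s²/n ≤ D requires n ≥ n₀/(1 + n₀/N) = 106.0423/(1 + 106.0423/9189) = 104.8325.
Rounding up, n = 105.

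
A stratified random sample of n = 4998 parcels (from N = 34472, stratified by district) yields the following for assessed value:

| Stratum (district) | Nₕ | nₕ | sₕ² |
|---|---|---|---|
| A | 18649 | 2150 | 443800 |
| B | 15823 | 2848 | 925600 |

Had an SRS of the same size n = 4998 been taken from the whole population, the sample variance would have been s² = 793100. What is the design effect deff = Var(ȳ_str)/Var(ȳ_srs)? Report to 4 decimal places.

0.8078

Var(ȳ_str) = Σ Wₕ²(1−fₕ)sₕ²/nₕ with Wₕ = Nₕ/34472:
  A: (18649/34472)²·(1−2150/18649)·443800/2150 = 53.447703
  B: (15823/34472)²·(1−2848/15823)·925600/2848 = 56.149591
  → Var(ȳ_str) = 109.59729.
Var(ȳ_srs) = (1 − 4998/34472)·793100/4998 = 135.6764.
deff = 109.59729 / 135.6764 = 0.8078.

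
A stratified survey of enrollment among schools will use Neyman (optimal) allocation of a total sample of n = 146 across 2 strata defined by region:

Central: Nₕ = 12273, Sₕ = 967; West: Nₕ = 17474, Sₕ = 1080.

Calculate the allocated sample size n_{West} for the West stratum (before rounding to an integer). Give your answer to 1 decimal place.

89.6

Neyman allocation: nₕ = n·NₕSₕ / Σⱼ NⱼSⱼ.
Σ NⱼSⱼ = 12273·967 + 17474·1080 = 3.0739911 × 10^7.
n_{West} = 146·17474·1080 / (3.0739911 × 10^7) = 89.6.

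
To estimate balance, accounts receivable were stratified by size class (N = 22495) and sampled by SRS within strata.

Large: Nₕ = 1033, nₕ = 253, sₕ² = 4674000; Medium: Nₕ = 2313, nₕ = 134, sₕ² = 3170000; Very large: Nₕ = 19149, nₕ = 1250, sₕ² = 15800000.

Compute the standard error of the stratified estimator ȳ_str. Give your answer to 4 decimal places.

93.9497

Var(ȳ_str) = Σₕ Wₕ²(1 − fₕ)sₕ²/nₕ with Wₕ = Nₕ/N, N = 22495.
Large: Wₕ = 0.04592132; term = 0.04592132²·(1 − 0.24491772)·4674000/253 = 29.416508.
Medium: Wₕ = 0.10282285; term = 0.10282285²·(1 − 0.05793342)·3170000/134 = 235.62173.
Very large: Wₕ = 0.85125583; term = 0.85125583²·(1 − 0.06527756)·15800000/1250 = 8561.5017.
Sum = 8826.5399.
SE = √(8826.5399) = 93.9497.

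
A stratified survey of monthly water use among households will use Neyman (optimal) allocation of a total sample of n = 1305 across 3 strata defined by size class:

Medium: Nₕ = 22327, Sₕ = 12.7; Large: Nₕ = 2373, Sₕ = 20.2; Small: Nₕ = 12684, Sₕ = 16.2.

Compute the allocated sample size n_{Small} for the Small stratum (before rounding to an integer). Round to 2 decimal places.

499.38

Neyman allocation: nₕ = n·NₕSₕ / Σⱼ NⱼSⱼ.
Σ NⱼSⱼ = 22327·12.7 + 2373·20.2 + 12684·16.2 = 536968.3.
n_{Small} = 1305·12684·16.2 / 536968.3 = 499.38.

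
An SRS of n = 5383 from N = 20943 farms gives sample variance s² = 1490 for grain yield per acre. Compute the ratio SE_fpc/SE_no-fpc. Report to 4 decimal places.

0.8620

f = n/N = 5383/20943 = 0.25703099.
SE_no-fpc = √(s²/n) = 0.52611532; SE_fpc = √((1−f)s²/n) = 0.45348852.
Ratio = √(1−f) = 0.86195650.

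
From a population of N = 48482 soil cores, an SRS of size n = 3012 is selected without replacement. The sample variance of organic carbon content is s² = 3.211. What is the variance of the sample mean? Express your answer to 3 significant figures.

0.00100

Under SRS without replacement, Var(ȳ) = (1 − f)·s²/n with f = n/N = 3012/48482 = 0.06212615.
Var(ȳ) = (1 − 0.06212615)·3.211/3012 = 0.93787385·0.0010660691 = 9.9983829 × 10^-4.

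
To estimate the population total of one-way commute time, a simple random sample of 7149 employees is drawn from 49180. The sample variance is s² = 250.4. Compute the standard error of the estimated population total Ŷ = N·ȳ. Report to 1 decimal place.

8508.9

Var(Ŷ) = N²·Var(ȳ) = N²·(1 − n/N)·s²/n.
f = 7149/49180 = 0.14536397; Var(ȳ) = 0.85463603·250.4/7149 = 0.029934377.
Var(Ŷ) = 49180² · 0.029934377 = 7.2401451 × 10^7.
SE(Ŷ) = √(7.2401451 × 10^7) = 8508.9.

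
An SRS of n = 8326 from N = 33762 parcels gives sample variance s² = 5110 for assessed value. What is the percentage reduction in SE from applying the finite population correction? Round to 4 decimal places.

13.2019

f = n/N = 8326/33762 = 0.24660861.
SE_no-fpc = √(s²/n) = 0.78341566; SE_fpc = √((1−f)s²/n) = 0.67999007.
Ratio = √(1−f) = 0.86798121. Reduction = 100·(1 − 0.86798121) = 13.2019%.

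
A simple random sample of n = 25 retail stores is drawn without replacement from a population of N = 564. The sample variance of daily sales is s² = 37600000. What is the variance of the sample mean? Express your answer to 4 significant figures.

1.437 × 10^6

Under SRS without replacement, Var(ȳ) = (1 − f)·s²/n with f = n/N = 25/564 = 0.04432624.
Var(ȳ) = (1 − 0.04432624)·37600000/25 = 0.95567376·1.504 × 10^6 = 1.4373333 × 10^6.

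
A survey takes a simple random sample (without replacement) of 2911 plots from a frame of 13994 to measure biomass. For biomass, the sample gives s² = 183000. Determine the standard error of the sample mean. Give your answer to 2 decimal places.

Under SRS without replacement, Var(ȳ) = (1 − f)·s²/n with f = n/N = 2911/13994 = 0.20801772.
Var(ȳ) = (1 − 0.20801772)·183000/2911 = 0.79198228·62.864995 = 49.787962.
SE(ȳ) = √(49.787962) = 7.06.

7.06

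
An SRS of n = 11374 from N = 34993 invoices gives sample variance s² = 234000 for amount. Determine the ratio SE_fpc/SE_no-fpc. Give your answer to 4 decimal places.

f = n/N = 11374/34993 = 0.32503644.
SE_no-fpc = √(s²/n) = 4.5357731; SE_fpc = √((1−f)s²/n) = 3.7264172.
Ratio = √(1−f) = 0.82156166.

0.8216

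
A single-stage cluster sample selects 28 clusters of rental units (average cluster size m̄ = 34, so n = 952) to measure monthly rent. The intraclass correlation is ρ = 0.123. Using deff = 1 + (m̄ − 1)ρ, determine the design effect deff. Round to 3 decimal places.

deff = 1 + (34 − 1)·0.123 = 1 + 4.059 = 5.059.

5.059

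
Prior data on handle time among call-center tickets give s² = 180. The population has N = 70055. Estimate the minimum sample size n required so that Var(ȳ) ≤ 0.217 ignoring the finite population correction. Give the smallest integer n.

Without fpc, n₀ = s²/D = 180/0.217 = 829.4931.
Rounding up, n = 830.

830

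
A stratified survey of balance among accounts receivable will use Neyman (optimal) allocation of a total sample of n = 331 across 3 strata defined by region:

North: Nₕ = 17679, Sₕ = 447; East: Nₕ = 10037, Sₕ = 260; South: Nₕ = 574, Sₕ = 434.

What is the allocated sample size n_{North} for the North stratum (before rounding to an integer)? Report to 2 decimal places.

243.07

Neyman allocation: nₕ = n·NₕSₕ / Σⱼ NⱼSⱼ.
Σ NⱼSⱼ = 17679·447 + 10037·260 + 574·434 = 1.0761249 × 10^7.
n_{North} = 331·17679·447 / (1.0761249 × 10^7) = 243.07.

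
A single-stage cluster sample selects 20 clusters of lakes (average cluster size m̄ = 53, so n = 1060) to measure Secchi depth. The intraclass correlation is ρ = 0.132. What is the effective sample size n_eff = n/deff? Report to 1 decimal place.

134.8

deff = 1 + (53 − 1)·0.132 = 1 + 6.864 = 7.864.
n_eff = 1060 / 7.864 = 134.8.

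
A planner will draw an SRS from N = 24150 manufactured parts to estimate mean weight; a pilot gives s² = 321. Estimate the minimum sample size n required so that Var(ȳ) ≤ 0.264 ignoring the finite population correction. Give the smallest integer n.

Without fpc, n₀ = s²/D = 321/0.264 = 1215.9091.
Rounding up, n = 1216.

1216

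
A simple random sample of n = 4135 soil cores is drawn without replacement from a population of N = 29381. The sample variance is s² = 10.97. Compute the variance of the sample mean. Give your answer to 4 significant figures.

0.002280

Under SRS without replacement, Var(ȳ) = (1 − f)·s²/n with f = n/N = 4135/29381 = 0.14073721.
Var(ȳ) = (1 − 0.14073721)·10.97/4135 = 0.85926279·0.0026529625 = 0.002279592.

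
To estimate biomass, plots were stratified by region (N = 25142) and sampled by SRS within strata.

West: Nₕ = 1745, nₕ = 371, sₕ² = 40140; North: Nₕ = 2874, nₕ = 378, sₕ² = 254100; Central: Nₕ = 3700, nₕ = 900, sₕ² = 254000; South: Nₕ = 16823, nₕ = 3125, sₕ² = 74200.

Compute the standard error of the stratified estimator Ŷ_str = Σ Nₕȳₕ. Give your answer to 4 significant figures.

116100

Var(Ŷ_str) = Σₕ Nₕ²(1 − fₕ)sₕ²/nₕ.
West: 1745²·(1 − 371/1745)·40140/371 = 2.5940935 × 10^8.
North: 2874²·(1 − 378/2874)·254100/378 = 4.8221888 × 10^9.
Central: 3700²·(1 − 900/3700)·254000/900 = 2.9238222 × 10^9.
South: 16823²·(1 − 3125/16823)·74200/3125 = 5.4716019 × 10^9.
Sum = 1.3477022 × 10^10.
SE = √(1.3477022 × 10^10) = 116100.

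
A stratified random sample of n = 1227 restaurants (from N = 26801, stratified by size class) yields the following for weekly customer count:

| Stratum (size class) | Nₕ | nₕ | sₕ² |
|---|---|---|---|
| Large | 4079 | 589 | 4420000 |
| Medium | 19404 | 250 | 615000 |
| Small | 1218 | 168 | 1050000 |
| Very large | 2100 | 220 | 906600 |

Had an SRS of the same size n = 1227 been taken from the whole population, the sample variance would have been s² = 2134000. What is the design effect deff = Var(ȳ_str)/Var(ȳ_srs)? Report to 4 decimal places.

0.8770

Var(ȳ_str) = Σ Wₕ²(1−fₕ)sₕ²/nₕ with Wₕ = Nₕ/26801:
  Large: (4079/26801)²·(1−589/4079)·4420000/589 = 148.72505
  Medium: (19404/26801)²·(1−250/19404)·615000/250 = 1272.8694
  Small: (1218/26801)²·(1−168/1218)·1050000/168 = 11.127936
  Very large: (2100/26801)²·(1−220/2100)·906600/220 = 22.649999
  → Var(ȳ_str) = 1455.3724.
Var(ȳ_srs) = (1 − 1227/26801)·2134000/1227 = 1659.5774.
deff = 1455.3724 / 1659.5774 = 0.8770.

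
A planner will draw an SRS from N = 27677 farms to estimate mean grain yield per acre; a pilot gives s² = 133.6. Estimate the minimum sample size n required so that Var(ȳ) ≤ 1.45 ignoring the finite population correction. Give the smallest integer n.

Without fpc, n₀ = s²/D = 133.6/1.45 = 92.1379.
Rounding up, n = 93.

93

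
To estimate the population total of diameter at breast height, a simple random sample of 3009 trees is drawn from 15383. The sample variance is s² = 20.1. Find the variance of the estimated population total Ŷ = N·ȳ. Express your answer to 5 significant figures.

Var(Ŷ) = N²·Var(ȳ) = N²·(1 − n/N)·s²/n.
f = 3009/15383 = 0.19560554; Var(ȳ) = 0.80439446·20.1/3009 = 0.0053733229.
Var(Ŷ) = 15383² · 0.0053733229 = 1.2715253 × 10^6.

1.2715 × 10^6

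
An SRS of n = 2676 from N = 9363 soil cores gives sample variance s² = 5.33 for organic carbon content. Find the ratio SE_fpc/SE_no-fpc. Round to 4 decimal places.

f = n/N = 2676/9363 = 0.28580583.
SE_no-fpc = √(s²/n) = 0.044629349; SE_fpc = √((1−f)s²/n) = 0.037716267.
Ratio = √(1−f) = 0.84510009.

0.8451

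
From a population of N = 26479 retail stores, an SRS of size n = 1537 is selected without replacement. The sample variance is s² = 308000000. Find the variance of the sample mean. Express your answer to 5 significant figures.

188760

Under SRS without replacement, Var(ȳ) = (1 − f)·s²/n with f = n/N = 1537/26479 = 0.05804600.
Var(ȳ) = (1 − 0.05804600)·308000000/1537 = 0.94195400·200390.37 = 188758.51.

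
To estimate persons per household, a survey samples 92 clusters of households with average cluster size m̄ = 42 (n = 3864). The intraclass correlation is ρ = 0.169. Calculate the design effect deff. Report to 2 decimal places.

deff = 1 + (42 − 1)·0.169 = 1 + 6.929 = 7.929.

7.93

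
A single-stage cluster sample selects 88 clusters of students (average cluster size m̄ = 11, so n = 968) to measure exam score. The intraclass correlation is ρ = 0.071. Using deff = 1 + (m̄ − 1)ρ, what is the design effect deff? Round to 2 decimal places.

deff = 1 + (11 − 1)·0.071 = 1 + 0.71 = 1.71.

1.71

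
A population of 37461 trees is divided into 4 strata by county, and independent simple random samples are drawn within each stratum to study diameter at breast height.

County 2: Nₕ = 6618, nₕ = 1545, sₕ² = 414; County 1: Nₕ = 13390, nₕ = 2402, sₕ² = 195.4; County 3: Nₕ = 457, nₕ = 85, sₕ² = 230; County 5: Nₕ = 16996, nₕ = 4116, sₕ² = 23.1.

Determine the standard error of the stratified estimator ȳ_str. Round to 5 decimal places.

0.12705

Var(ȳ_str) = Σₕ Wₕ²(1 − fₕ)sₕ²/nₕ with Wₕ = Nₕ/N, N = 37461.
County 2: Wₕ = 0.17666373; term = 0.17666373²·(1 − 0.23345422)·414/1545 = 0.0064106896.
County 1: Wₕ = 0.35743840; term = 0.35743840²·(1 − 0.17938760)·195.4/2402 = 0.0085288809.
County 3: Wₕ = 0.01219935; term = 0.01219935²·(1 − 0.18599562)·230/85 = 3.2780028 × 10^-4.
County 5: Wₕ = 0.45369851; term = 0.45369851²·(1 − 0.24217463)·23.1/4116 = 8.7546838 × 10^-4.
Sum = 0.016142839.
SE = √(0.016142839) = 0.12705.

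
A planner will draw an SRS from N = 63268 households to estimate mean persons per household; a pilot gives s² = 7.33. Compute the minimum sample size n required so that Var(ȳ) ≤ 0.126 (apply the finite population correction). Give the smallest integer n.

Without fpc, n₀ = s²/D = 7.33/0.126 = 58.1746.
With fpc, (1 − n/N)·s²/n ≤ D requires n ≥ n₀/(1 + n₀/N) = 58.1746/(1 + 58.1746/63268) = 58.1212.
Rounding up, n = 59.

59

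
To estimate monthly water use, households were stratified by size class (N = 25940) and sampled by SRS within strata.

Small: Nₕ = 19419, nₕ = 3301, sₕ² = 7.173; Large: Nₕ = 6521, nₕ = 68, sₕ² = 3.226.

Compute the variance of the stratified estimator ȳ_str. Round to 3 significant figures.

Var(ȳ_str) = Σₕ Wₕ²(1 − fₕ)sₕ²/nₕ with Wₕ = Nₕ/N, N = 25940.
Small: Wₕ = 0.74861218; term = 0.74861218²·(1 − 0.16998816)·7.173/3301 = 0.0010107724.
Large: Wₕ = 0.25138782; term = 0.25138782²·(1 − 0.01042785)·3.226/68 = 0.0029668212.
Sum = 0.0039775936.

0.00398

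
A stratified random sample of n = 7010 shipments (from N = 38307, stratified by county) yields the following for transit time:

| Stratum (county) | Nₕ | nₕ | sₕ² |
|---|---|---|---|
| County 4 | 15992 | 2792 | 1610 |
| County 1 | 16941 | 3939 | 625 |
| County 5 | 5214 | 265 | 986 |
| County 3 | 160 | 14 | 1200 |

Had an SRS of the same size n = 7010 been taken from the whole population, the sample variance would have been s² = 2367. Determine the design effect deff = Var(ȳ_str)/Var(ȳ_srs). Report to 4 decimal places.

Var(ȳ_str) = Σ Wₕ²(1−fₕ)sₕ²/nₕ with Wₕ = Nₕ/38307:
  County 4: (15992/38307)²·(1−2792/15992)·1610/2792 = 0.08295277
  County 1: (16941/38307)²·(1−3939/16941)·625/3939 = 0.023816995
  County 5: (5214/38307)²·(1−265/5214)·986/265 = 0.065427939
  County 3: (160/38307)²·(1−14/160)·1200/14 = 0.0013644881
  → Var(ȳ_str) = 0.17356219.
Var(ȳ_srs) = (1 − 7010/38307)·2367/7010 = 0.27587021.
deff = 0.17356219 / 0.27587021 = 0.6291.

0.6291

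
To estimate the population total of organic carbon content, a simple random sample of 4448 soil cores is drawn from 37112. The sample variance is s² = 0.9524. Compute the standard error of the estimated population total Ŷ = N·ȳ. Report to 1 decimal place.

Var(Ŷ) = N²·Var(ȳ) = N²·(1 − n/N)·s²/n.
f = 4448/37112 = 0.11985342; Var(ȳ) = 0.88014658·0.9524/4448 = 1.8845585 × 10^-4.
Var(Ŷ) = 37112² · (1.8845585 × 10^-4) = 259560.34.
SE(Ŷ) = √(259560.34) = 509.5.

509.5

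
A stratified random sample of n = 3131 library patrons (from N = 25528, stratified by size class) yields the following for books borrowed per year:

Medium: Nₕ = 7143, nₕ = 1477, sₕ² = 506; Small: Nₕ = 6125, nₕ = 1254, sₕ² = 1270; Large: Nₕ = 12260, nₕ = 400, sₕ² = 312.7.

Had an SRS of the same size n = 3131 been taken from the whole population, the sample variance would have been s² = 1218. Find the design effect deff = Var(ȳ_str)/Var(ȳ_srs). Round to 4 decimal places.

Var(ȳ_str) = Σ Wₕ²(1−fₕ)sₕ²/nₕ with Wₕ = Nₕ/25528:
  Medium: (7143/25528)²·(1−1477/7143)·506/1477 = 0.02127618
  Small: (6125/25528)²·(1−1254/6125)·1270/1254 = 0.0463657
  Large: (12260/25528)²·(1−400/12260)·312.7/400 = 0.1744253
  → Var(ȳ_str) = 0.24206718.
Var(ȳ_srs) = (1 − 3131/25528)·1218/3131 = 0.34130078.
deff = 0.24206718 / 0.34130078 = 0.7092.

0.7092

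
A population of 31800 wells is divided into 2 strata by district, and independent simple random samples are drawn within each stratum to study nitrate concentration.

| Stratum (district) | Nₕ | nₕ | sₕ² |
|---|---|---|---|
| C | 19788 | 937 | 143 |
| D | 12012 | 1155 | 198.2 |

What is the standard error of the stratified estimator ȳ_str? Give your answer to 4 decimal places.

0.2800

Var(ȳ_str) = Σₕ Wₕ²(1 − fₕ)sₕ²/nₕ with Wₕ = Nₕ/N, N = 31800.
C: Wₕ = 0.62226415; term = 0.62226415²·(1 − 0.04735193)·143/937 = 0.056296125.
D: Wₕ = 0.37773585; term = 0.37773585²·(1 − 0.09615385)·198.2/1155 = 0.022130569.
Sum = 0.078426694.
SE = √(0.078426694) = 0.2800.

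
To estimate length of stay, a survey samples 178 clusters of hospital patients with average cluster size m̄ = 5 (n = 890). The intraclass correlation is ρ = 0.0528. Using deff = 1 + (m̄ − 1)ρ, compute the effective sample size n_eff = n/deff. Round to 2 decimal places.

deff = 1 + (5 − 1)·0.0528 = 1 + 0.2112 = 1.2112.
n_eff = 890 / 1.2112 = 734.81.

734.81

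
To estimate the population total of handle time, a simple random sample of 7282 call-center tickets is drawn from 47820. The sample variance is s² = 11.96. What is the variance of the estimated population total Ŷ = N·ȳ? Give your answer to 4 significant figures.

Var(Ŷ) = N²·Var(ȳ) = N²·(1 − n/N)·s²/n.
f = 7282/47820 = 0.15227938; Var(ȳ) = 0.84772062·11.96/7282 = 0.0013923014.
Var(Ŷ) = 47820² · 0.0013923014 = 3.1838486 × 10^6.

3.184 × 10^6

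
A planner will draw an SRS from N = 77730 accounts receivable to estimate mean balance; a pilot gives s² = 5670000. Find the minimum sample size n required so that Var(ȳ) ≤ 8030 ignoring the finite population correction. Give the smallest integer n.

707

Without fpc, n₀ = s²/D = 5670000/8030 = 706.1021.
Rounding up, n = 707.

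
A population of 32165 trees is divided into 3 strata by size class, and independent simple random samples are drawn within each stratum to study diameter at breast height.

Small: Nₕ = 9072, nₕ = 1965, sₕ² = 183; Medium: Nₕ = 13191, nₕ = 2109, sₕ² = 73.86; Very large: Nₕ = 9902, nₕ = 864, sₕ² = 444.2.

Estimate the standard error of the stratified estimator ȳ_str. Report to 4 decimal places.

Var(ȳ_str) = Σₕ Wₕ²(1 − fₕ)sₕ²/nₕ with Wₕ = Nₕ/N, N = 32165.
Small: Wₕ = 0.28204570; term = 0.28204570²·(1 − 0.21660053)·183/1965 = 0.0058037778.
Medium: Wₕ = 0.41010415; term = 0.41010415²·(1 − 0.15988174)·73.86/2109 = 0.0049483622.
Very large: Wₕ = 0.30785015; term = 0.30785015²·(1 − 0.08725510)·444.2/864 = 0.044472645.
Sum = 0.055224785.
SE = √(0.055224785) = 0.2350.

0.2350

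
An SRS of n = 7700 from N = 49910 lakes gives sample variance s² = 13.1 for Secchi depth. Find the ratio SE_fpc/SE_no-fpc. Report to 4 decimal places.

f = n/N = 7700/49910 = 0.15427770.
SE_no-fpc = √(s²/n) = 0.041246802; SE_fpc = √((1−f)s²/n) = 0.037931863.
Ratio = √(1−f) = 0.91963161.

0.9196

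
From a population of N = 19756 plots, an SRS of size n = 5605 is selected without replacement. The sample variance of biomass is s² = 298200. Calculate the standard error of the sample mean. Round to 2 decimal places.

6.17

Under SRS without replacement, Var(ȳ) = (1 − f)·s²/n with f = n/N = 5605/19756 = 0.28371128.
Var(ȳ) = (1 − 0.28371128)·298200/5605 = 0.71628872·53.202498 = 38.108349.
SE(ȳ) = √(38.108349) = 6.17.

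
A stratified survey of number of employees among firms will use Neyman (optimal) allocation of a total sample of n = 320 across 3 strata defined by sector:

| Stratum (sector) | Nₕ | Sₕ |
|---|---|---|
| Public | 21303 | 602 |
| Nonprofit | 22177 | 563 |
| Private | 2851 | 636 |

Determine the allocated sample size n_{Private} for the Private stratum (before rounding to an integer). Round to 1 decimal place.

21.4

Neyman allocation: nₕ = n·NₕSₕ / Σⱼ NⱼSⱼ.
Σ NⱼSⱼ = 21303·602 + 22177·563 + 2851·636 = 2.7123293 × 10^7.
n_{Private} = 320·2851·636 / (2.7123293 × 10^7) = 21.4.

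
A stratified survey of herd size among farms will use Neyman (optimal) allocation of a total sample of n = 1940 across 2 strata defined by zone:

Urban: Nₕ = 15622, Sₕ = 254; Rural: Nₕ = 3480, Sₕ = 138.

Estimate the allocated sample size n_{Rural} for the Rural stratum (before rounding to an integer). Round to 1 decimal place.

Neyman allocation: nₕ = n·NₕSₕ / Σⱼ NⱼSⱼ.
Σ NⱼSⱼ = 15622·254 + 3480·138 = 4.448228 × 10^6.
n_{Rural} = 1940·3480·138 / (4.448228 × 10^6) = 209.4.

209.4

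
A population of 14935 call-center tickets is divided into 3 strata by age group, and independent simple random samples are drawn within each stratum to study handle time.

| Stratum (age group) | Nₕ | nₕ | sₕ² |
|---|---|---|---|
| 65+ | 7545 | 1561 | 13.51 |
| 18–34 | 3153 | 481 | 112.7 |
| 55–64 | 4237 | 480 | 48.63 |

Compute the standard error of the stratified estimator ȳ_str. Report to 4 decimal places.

Var(ȳ_str) = Σₕ Wₕ²(1 − fₕ)sₕ²/nₕ with Wₕ = Nₕ/N, N = 14935.
65+: Wₕ = 0.50518915; term = 0.50518915²·(1 − 0.20689198)·13.51/1561 = 0.0017518335.
18–34: Wₕ = 0.21111483; term = 0.21111483²·(1 − 0.15255312)·112.7/481 = 0.0088497053.
55–64: Wₕ = 0.28369602; term = 0.28369602²·(1 − 0.11328770)·48.63/480 = 0.0072302321.
Sum = 0.017831771.
SE = √(0.017831771) = 0.1335.

0.1335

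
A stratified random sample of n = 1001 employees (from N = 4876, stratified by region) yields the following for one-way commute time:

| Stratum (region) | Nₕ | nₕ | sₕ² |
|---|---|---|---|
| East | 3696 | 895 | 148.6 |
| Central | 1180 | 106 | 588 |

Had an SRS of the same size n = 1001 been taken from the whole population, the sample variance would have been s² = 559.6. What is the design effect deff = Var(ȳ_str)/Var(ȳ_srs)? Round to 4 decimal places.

0.8283

Var(ȳ_str) = Σ Wₕ²(1−fₕ)sₕ²/nₕ with Wₕ = Nₕ/4876:
  East: (3696/4876)²·(1−895/3696)·148.6/895 = 0.072295864
  Central: (1180/4876)²·(1−106/1180)·588/106 = 0.29568572
  → Var(ȳ_str) = 0.36798158.
Var(ȳ_srs) = (1 − 1001/4876)·559.6/1001 = 0.44427476.
deff = 0.36798158 / 0.44427476 = 0.8283.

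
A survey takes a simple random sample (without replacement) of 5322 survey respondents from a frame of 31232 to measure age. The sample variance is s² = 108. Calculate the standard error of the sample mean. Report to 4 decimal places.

0.1298

Under SRS without replacement, Var(ȳ) = (1 − f)·s²/n with f = n/N = 5322/31232 = 0.17040215.
Var(ȳ) = (1 − 0.17040215)·108/5322 = 0.82959785·0.020293123 = 0.016835131.
SE(ȳ) = √(0.016835131) = 0.1298.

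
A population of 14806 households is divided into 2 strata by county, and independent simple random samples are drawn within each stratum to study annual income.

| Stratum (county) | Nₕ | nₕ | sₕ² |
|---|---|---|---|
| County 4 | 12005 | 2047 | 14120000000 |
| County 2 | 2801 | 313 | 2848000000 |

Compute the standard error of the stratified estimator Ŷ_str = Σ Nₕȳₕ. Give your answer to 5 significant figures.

Var(Ŷ_str) = Σₕ Nₕ²(1 − fₕ)sₕ²/nₕ.
County 4: 12005²·(1 − 2047/12005)·14120000000/2047 = 8.2461483 × 10^14.
County 2: 2801²·(1 − 313/2801)·2848000000/313 = 6.3410201 × 10^13.
Sum = 8.8802503 × 10^14.
SE = √(8.8802503 × 10^14) = 2.9800 × 10^7.

2.9800 × 10^7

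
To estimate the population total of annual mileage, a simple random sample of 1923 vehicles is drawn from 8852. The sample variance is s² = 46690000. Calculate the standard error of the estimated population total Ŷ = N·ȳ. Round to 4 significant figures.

1.220 × 10^6

Var(Ŷ) = N²·Var(ȳ) = N²·(1 − n/N)·s²/n.
f = 1923/8852 = 0.21723904; Var(ȳ) = 0.78276096·46690000/1923 = 19005.257.
Var(Ŷ) = 8852² · 19005.257 = 1.4892121 × 10^12.
SE(Ŷ) = √(1.4892121 × 10^12) = 1.220 × 10^6.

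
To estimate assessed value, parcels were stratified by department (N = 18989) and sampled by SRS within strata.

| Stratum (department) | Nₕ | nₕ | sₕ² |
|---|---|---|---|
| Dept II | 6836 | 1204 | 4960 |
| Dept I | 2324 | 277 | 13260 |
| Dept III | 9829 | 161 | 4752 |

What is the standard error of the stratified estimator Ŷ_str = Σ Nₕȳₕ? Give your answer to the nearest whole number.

Var(Ŷ_str) = Σₕ Nₕ²(1 − fₕ)sₕ²/nₕ.
Dept II: 6836²·(1 − 1204/6836)·4960/1204 = 1.586061 × 10^8.
Dept I: 2324²·(1 − 277/2324)·13260/277 = 2.2772868 × 10^8.
Dept III: 9829²·(1 − 161/9829)·4752/161 = 2.8047653 × 10^9.
Sum = 3.1911001 × 10^9.
SE = √(3.1911001 × 10^9) = 56490.

56490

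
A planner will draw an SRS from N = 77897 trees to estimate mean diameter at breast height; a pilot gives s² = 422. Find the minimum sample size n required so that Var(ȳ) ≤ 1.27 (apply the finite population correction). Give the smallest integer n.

Without fpc, n₀ = s²/D = 422/1.27 = 332.2835.
With fpc, (1 − n/N)·s²/n ≤ D requires n ≥ n₀/(1 + n₀/N) = 332.2835/(1 + 332.2835/77897) = 330.8721.
Rounding up, n = 331.

331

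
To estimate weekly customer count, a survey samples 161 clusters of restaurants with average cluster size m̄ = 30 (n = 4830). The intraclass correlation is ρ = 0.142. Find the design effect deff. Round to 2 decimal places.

deff = 1 + (30 − 1)·0.142 = 1 + 4.118 = 5.118.

5.12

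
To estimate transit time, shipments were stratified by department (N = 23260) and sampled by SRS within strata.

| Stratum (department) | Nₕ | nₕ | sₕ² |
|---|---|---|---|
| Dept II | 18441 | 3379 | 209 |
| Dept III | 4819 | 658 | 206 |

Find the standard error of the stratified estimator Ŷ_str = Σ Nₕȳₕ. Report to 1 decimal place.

Var(Ŷ_str) = Σₕ Nₕ²(1 − fₕ)sₕ²/nₕ.
Dept II: 18441²·(1 − 3379/18441)·209/3379 = 1.7180081 × 10^7.
Dept III: 4819²·(1 − 658/4819)·206/658 = 6.2776337 × 10^6.
Sum = 2.3457715 × 10^7.
SE = √(2.3457715 × 10^7) = 4843.3.

4843.3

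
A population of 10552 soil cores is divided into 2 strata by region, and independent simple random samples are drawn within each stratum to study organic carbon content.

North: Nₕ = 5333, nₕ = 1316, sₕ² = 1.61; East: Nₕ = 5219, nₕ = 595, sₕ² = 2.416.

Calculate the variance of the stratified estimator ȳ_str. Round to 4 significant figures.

Var(ȳ_str) = Σₕ Wₕ²(1 − fₕ)sₕ²/nₕ with Wₕ = Nₕ/N, N = 10552.
North: Wₕ = 0.50540182; term = 0.50540182²·(1 − 0.24676542)·1.61/1316 = 2.3538232 × 10^-4.
East: Wₕ = 0.49459818; term = 0.49459818²·(1 − 0.11400651)·2.416/595 = 8.8006656 × 10^-4.
Sum = 0.0011154489.

0.001115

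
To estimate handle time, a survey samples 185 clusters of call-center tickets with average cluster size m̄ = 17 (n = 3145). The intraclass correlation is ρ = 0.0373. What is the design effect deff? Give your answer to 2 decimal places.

deff = 1 + (17 − 1)·0.0373 = 1 + 0.5968 = 1.5968.

1.60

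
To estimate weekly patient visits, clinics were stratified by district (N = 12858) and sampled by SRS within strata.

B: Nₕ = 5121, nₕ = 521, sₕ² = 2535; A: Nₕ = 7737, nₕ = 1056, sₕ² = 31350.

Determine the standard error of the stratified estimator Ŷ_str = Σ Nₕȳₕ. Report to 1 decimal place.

Var(Ŷ_str) = Σₕ Nₕ²(1 − fₕ)sₕ²/nₕ.
B: 5121²·(1 − 521/5121)·2535/521 = 1.1461801 × 10^8.
A: 7737²·(1 − 1056/7737)·31350/1056 = 1.5345735 × 10^9.
Sum = 1.6491915 × 10^9.
SE = √(1.6491915 × 10^9) = 40610.2.

40610.2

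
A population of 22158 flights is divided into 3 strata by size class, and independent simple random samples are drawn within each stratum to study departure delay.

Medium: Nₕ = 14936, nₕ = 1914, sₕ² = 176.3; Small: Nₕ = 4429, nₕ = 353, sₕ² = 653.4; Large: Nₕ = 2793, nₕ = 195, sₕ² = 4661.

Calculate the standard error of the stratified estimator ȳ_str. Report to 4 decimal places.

Var(ȳ_str) = Σₕ Wₕ²(1 − fₕ)sₕ²/nₕ with Wₕ = Nₕ/N, N = 22158.
Medium: Wₕ = 0.67406806; term = 0.67406806²·(1 − 0.12814676)·176.3/1914 = 0.036488941.
Small: Wₕ = 0.19988266; term = 0.19988266²·(1 − 0.07970196)·653.4/353 = 0.068058624.
Large: Wₕ = 0.12604928; term = 0.12604928²·(1 − 0.06981740)·4661/195 = 0.35325918.
Sum = 0.45780675.
SE = √(0.45780675) = 0.6766.

0.6766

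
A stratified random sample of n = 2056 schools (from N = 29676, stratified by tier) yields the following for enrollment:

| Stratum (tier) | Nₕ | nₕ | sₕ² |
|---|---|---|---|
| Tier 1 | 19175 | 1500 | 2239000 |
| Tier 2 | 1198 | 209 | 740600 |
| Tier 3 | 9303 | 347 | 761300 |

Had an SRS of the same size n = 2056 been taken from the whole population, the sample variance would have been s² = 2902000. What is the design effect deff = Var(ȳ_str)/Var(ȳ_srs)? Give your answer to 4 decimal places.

0.5989

Var(ȳ_str) = Σ Wₕ²(1−fₕ)sₕ²/nₕ with Wₕ = Nₕ/29676:
  Tier 1: (19175/29676)²·(1−1500/19175)·2239000/1500 = 574.44295
  Tier 2: (1198/29676)²·(1−209/1198)·740600/209 = 4.7673804
  Tier 3: (9303/29676)²·(1−347/9303)·761300/347 = 207.56434
  → Var(ȳ_str) = 786.77467.
Var(ȳ_srs) = (1 − 2056/29676)·2902000/2056 = 1313.6891.
deff = 786.77467 / 1313.6891 = 0.5989.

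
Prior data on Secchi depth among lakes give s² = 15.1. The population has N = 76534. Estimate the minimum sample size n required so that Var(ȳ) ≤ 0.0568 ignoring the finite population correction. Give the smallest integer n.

266

Without fpc, n₀ = s²/D = 15.1/0.0568 = 265.8451.
Rounding up, n = 266.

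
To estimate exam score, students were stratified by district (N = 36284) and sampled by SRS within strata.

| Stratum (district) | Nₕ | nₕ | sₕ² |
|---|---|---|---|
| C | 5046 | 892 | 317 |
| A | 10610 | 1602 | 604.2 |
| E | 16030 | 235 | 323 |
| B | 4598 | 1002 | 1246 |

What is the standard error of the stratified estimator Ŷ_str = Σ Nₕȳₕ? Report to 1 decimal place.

Var(Ŷ_str) = Σₕ Nₕ²(1 − fₕ)sₕ²/nₕ.
C: 5046²·(1 − 892/5046)·317/892 = 7.4491745 × 10^6.
A: 10610²·(1 − 1602/10610)·604.2/1602 = 3.6046406 × 10^7.
E: 16030²·(1 − 235/16030)·323/235 = 3.4800687 × 10^8.
B: 4598²·(1 − 1002/4598)·1246/1002 = 2.0560751 × 10^7.
Sum = 4.120632 × 10^8.
SE = √(4.120632 × 10^8) = 20299.3.

20299.3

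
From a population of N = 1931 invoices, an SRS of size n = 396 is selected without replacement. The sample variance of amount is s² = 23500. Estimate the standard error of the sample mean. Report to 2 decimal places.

6.87

Under SRS without replacement, Var(ȳ) = (1 − f)·s²/n with f = n/N = 396/1931 = 0.20507509.
Var(ȳ) = (1 − 0.20507509)·23500/396 = 0.79492491·59.343434 = 47.173574.
SE(ȳ) = √(47.173574) = 6.87.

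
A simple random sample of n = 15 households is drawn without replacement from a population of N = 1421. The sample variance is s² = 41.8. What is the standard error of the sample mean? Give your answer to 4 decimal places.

Under SRS without replacement, Var(ȳ) = (1 − f)·s²/n with f = n/N = 15/1421 = 0.01055595.
Var(ȳ) = (1 − 0.01055595)·41.8/15 = 0.98944405·2.7866667 = 2.7572508.
SE(ȳ) = √(2.7572508) = 1.6605.

1.6605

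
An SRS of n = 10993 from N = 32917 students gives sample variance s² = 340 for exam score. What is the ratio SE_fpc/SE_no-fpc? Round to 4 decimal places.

0.8161

f = n/N = 10993/32917 = 0.33396118.
SE_no-fpc = √(s²/n) = 0.17586578; SE_fpc = √((1−f)s²/n) = 0.14352618.
Ratio = √(1−f) = 0.81611202.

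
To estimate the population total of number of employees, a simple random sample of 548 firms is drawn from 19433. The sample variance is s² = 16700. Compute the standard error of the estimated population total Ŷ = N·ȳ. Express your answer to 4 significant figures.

Var(Ŷ) = N²·Var(ȳ) = N²·(1 − n/N)·s²/n.
f = 548/19433 = 0.02819945; Var(ȳ) = 0.97180055·16700/548 = 29.61509.
Var(Ŷ) = 19433² · 29.61509 = 1.1183887 × 10^10.
SE(Ŷ) = √(1.1183887 × 10^10) = 105800.

105800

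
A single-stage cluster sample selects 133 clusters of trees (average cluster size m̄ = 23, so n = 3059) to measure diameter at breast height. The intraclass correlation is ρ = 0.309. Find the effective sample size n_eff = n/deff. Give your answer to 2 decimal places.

deff = 1 + (23 − 1)·0.309 = 1 + 6.798 = 7.798.
n_eff = 3059 / 7.798 = 392.28.

392.28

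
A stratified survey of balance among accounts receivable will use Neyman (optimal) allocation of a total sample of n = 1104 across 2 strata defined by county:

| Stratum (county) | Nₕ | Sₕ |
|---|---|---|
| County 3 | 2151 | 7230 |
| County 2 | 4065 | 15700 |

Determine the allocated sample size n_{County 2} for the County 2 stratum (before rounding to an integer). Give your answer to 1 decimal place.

887.7

Neyman allocation: nₕ = n·NₕSₕ / Σⱼ NⱼSⱼ.
Σ NⱼSⱼ = 2151·7230 + 4065·15700 = 7.937223 × 10^7.
n_{County 2} = 1104·4065·15700 / (7.937223 × 10^7) = 887.7.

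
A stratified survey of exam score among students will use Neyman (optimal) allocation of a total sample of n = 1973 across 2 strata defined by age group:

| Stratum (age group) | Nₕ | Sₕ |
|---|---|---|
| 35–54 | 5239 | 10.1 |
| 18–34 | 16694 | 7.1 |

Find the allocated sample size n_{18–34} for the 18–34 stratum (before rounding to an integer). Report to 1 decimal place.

1364.1

Neyman allocation: nₕ = n·NₕSₕ / Σⱼ NⱼSⱼ.
Σ NⱼSⱼ = 5239·10.1 + 16694·7.1 = 171441.3.
n_{18–34} = 1973·16694·7.1 / 171441.3 = 1364.1.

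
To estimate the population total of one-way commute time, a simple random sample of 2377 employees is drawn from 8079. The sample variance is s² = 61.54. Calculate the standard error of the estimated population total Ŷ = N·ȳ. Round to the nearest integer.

Var(Ŷ) = N²·Var(ȳ) = N²·(1 − n/N)·s²/n.
f = 2377/8079 = 0.29421958; Var(ȳ) = 0.70578042·61.54/2377 = 0.018272498.
Var(Ŷ) = 8079² · 0.018272498 = 1.1926503 × 10^6.
SE(Ŷ) = √(1.1926503 × 10^6) = 1092.

1092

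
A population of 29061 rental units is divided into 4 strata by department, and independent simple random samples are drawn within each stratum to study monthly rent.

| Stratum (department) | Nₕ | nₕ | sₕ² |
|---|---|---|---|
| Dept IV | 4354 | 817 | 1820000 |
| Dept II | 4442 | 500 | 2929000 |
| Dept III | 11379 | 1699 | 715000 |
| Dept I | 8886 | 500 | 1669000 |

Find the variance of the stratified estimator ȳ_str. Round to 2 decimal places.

511.49

Var(ȳ_str) = Σₕ Wₕ²(1 − fₕ)sₕ²/nₕ with Wₕ = Nₕ/N, N = 29061.
Dept IV: Wₕ = 0.14982279; term = 0.14982279²·(1 − 0.18764355)·1820000/817 = 40.621103.
Dept II: Wₕ = 0.15285090; term = 0.15285090²·(1 − 0.11256191)·2929000/500 = 121.45725.
Dept III: Wₕ = 0.39155569; term = 0.39155569²·(1 − 0.14931013)·715000/1699 = 54.887191.
Dept I: Wₕ = 0.30577062; term = 0.30577062²·(1 − 0.05626829)·1669000/500 = 294.52787.
Sum = 511.49341.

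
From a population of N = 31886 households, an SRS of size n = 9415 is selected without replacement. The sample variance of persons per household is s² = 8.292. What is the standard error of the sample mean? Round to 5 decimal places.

Under SRS without replacement, Var(ȳ) = (1 − f)·s²/n with f = n/N = 9415/31886 = 0.29527065.
Var(ȳ) = (1 − 0.29527065)·8.292/9415 = 0.70472935·8.8072225 × 10^-4 = 6.2067082 × 10^-4.
SE(ȳ) = √(6.2067082 × 10^-4) = 0.02491.

0.02491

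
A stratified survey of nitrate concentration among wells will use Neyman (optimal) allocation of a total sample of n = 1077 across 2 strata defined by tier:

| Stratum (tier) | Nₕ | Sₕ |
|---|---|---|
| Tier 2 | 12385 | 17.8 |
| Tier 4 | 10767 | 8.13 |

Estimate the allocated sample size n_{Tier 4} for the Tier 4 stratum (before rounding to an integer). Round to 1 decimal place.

306.1

Neyman allocation: nₕ = n·NₕSₕ / Σⱼ NⱼSⱼ.
Σ NⱼSⱼ = 12385·17.8 + 10767·8.13 = 307988.71.
n_{Tier 4} = 1077·10767·8.13 / 307988.71 = 306.1.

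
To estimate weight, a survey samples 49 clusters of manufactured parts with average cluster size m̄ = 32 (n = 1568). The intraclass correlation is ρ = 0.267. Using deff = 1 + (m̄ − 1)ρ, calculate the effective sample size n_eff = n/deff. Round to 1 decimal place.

deff = 1 + (32 − 1)·0.267 = 1 + 8.277 = 9.277.
n_eff = 1568 / 9.277 = 169.0.

169.0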